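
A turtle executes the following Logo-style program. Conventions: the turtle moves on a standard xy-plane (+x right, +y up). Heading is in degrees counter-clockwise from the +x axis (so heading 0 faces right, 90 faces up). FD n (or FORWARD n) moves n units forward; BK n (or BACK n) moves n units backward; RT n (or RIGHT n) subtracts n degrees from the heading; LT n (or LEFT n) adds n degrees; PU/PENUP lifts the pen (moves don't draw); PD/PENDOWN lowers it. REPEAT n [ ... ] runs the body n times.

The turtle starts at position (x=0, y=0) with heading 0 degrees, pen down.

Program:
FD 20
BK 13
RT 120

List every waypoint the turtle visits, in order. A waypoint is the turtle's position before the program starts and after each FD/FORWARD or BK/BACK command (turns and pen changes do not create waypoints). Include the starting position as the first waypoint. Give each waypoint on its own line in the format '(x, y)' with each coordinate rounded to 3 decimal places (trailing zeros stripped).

Executing turtle program step by step:
Start: pos=(0,0), heading=0, pen down
FD 20: (0,0) -> (20,0) [heading=0, draw]
BK 13: (20,0) -> (7,0) [heading=0, draw]
RT 120: heading 0 -> 240
Final: pos=(7,0), heading=240, 2 segment(s) drawn
Waypoints (3 total):
(0, 0)
(20, 0)
(7, 0)

Answer: (0, 0)
(20, 0)
(7, 0)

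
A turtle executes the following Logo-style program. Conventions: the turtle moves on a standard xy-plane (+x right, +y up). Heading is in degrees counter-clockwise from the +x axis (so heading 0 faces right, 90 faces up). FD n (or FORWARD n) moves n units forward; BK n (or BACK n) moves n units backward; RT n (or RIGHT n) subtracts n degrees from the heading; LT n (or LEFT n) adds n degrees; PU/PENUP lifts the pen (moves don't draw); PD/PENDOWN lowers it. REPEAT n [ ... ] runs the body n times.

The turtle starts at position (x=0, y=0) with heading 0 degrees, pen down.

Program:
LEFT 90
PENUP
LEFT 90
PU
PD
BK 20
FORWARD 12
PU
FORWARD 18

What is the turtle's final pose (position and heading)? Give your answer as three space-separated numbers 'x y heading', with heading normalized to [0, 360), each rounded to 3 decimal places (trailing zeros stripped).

Executing turtle program step by step:
Start: pos=(0,0), heading=0, pen down
LT 90: heading 0 -> 90
PU: pen up
LT 90: heading 90 -> 180
PU: pen up
PD: pen down
BK 20: (0,0) -> (20,0) [heading=180, draw]
FD 12: (20,0) -> (8,0) [heading=180, draw]
PU: pen up
FD 18: (8,0) -> (-10,0) [heading=180, move]
Final: pos=(-10,0), heading=180, 2 segment(s) drawn

Answer: -10 0 180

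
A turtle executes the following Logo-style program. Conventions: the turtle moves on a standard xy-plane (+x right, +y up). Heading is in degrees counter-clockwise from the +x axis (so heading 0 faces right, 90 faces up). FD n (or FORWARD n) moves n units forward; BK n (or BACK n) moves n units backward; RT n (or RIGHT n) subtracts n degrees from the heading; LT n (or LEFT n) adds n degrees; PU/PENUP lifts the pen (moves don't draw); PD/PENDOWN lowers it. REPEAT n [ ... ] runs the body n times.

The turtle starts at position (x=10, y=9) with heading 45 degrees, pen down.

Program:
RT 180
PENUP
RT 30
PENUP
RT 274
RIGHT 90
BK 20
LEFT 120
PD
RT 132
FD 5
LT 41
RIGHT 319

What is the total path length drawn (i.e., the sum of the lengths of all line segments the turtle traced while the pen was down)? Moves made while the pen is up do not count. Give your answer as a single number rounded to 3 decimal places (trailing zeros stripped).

Executing turtle program step by step:
Start: pos=(10,9), heading=45, pen down
RT 180: heading 45 -> 225
PU: pen up
RT 30: heading 225 -> 195
PU: pen up
RT 274: heading 195 -> 281
RT 90: heading 281 -> 191
BK 20: (10,9) -> (29.633,12.816) [heading=191, move]
LT 120: heading 191 -> 311
PD: pen down
RT 132: heading 311 -> 179
FD 5: (29.633,12.816) -> (24.633,12.903) [heading=179, draw]
LT 41: heading 179 -> 220
RT 319: heading 220 -> 261
Final: pos=(24.633,12.903), heading=261, 1 segment(s) drawn

Segment lengths:
  seg 1: (29.633,12.816) -> (24.633,12.903), length = 5
Total = 5

Answer: 5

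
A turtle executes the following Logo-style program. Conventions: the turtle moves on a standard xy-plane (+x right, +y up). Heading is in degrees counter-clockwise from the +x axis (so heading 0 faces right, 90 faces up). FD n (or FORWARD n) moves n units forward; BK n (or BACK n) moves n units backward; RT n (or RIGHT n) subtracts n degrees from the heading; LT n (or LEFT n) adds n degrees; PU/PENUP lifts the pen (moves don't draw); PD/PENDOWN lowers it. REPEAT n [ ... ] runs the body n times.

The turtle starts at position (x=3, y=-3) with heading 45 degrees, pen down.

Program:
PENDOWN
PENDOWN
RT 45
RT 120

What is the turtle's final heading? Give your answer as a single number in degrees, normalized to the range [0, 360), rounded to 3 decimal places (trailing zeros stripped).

Answer: 240

Derivation:
Executing turtle program step by step:
Start: pos=(3,-3), heading=45, pen down
PD: pen down
PD: pen down
RT 45: heading 45 -> 0
RT 120: heading 0 -> 240
Final: pos=(3,-3), heading=240, 0 segment(s) drawn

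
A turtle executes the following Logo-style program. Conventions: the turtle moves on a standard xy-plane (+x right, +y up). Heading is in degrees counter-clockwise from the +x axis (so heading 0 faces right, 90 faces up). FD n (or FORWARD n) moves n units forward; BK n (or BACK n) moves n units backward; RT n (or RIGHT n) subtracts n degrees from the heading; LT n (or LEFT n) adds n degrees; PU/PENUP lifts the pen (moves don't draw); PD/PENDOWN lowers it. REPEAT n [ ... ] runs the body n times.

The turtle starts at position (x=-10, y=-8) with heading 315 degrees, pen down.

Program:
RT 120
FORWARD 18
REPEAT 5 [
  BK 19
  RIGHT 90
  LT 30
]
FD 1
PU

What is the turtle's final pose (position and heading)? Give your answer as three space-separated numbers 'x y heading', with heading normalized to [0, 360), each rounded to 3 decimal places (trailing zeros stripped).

Answer: -32.563 -31.977 255

Derivation:
Executing turtle program step by step:
Start: pos=(-10,-8), heading=315, pen down
RT 120: heading 315 -> 195
FD 18: (-10,-8) -> (-27.387,-12.659) [heading=195, draw]
REPEAT 5 [
  -- iteration 1/5 --
  BK 19: (-27.387,-12.659) -> (-9.034,-7.741) [heading=195, draw]
  RT 90: heading 195 -> 105
  LT 30: heading 105 -> 135
  -- iteration 2/5 --
  BK 19: (-9.034,-7.741) -> (4.401,-21.176) [heading=135, draw]
  RT 90: heading 135 -> 45
  LT 30: heading 45 -> 75
  -- iteration 3/5 --
  BK 19: (4.401,-21.176) -> (-0.517,-39.529) [heading=75, draw]
  RT 90: heading 75 -> 345
  LT 30: heading 345 -> 15
  -- iteration 4/5 --
  BK 19: (-0.517,-39.529) -> (-18.869,-44.446) [heading=15, draw]
  RT 90: heading 15 -> 285
  LT 30: heading 285 -> 315
  -- iteration 5/5 --
  BK 19: (-18.869,-44.446) -> (-32.304,-31.011) [heading=315, draw]
  RT 90: heading 315 -> 225
  LT 30: heading 225 -> 255
]
FD 1: (-32.304,-31.011) -> (-32.563,-31.977) [heading=255, draw]
PU: pen up
Final: pos=(-32.563,-31.977), heading=255, 7 segment(s) drawn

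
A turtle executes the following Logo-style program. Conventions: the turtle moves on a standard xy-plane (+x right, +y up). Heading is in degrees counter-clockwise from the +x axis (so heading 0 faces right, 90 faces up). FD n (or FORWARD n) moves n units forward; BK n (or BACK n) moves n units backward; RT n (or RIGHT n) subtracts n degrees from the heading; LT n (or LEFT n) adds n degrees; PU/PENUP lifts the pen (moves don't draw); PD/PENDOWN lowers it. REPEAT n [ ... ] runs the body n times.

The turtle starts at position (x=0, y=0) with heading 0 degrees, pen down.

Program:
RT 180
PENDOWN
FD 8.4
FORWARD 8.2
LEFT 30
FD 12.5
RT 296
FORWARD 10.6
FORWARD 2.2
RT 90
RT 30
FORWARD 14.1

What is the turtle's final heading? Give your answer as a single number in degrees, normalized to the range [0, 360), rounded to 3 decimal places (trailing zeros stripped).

Answer: 154

Derivation:
Executing turtle program step by step:
Start: pos=(0,0), heading=0, pen down
RT 180: heading 0 -> 180
PD: pen down
FD 8.4: (0,0) -> (-8.4,0) [heading=180, draw]
FD 8.2: (-8.4,0) -> (-16.6,0) [heading=180, draw]
LT 30: heading 180 -> 210
FD 12.5: (-16.6,0) -> (-27.425,-6.25) [heading=210, draw]
RT 296: heading 210 -> 274
FD 10.6: (-27.425,-6.25) -> (-26.686,-16.824) [heading=274, draw]
FD 2.2: (-26.686,-16.824) -> (-26.532,-19.019) [heading=274, draw]
RT 90: heading 274 -> 184
RT 30: heading 184 -> 154
FD 14.1: (-26.532,-19.019) -> (-39.205,-12.838) [heading=154, draw]
Final: pos=(-39.205,-12.838), heading=154, 6 segment(s) drawn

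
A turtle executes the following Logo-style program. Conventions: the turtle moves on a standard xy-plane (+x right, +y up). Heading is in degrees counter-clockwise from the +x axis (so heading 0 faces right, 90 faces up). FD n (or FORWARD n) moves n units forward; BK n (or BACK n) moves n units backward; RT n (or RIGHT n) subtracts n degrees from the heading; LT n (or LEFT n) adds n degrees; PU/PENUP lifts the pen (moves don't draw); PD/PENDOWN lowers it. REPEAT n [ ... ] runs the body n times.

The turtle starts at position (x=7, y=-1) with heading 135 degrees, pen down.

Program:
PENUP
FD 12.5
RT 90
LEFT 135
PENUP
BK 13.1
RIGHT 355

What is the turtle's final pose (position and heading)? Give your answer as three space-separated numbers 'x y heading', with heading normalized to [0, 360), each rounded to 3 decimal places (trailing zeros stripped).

Executing turtle program step by step:
Start: pos=(7,-1), heading=135, pen down
PU: pen up
FD 12.5: (7,-1) -> (-1.839,7.839) [heading=135, move]
RT 90: heading 135 -> 45
LT 135: heading 45 -> 180
PU: pen up
BK 13.1: (-1.839,7.839) -> (11.261,7.839) [heading=180, move]
RT 355: heading 180 -> 185
Final: pos=(11.261,7.839), heading=185, 0 segment(s) drawn

Answer: 11.261 7.839 185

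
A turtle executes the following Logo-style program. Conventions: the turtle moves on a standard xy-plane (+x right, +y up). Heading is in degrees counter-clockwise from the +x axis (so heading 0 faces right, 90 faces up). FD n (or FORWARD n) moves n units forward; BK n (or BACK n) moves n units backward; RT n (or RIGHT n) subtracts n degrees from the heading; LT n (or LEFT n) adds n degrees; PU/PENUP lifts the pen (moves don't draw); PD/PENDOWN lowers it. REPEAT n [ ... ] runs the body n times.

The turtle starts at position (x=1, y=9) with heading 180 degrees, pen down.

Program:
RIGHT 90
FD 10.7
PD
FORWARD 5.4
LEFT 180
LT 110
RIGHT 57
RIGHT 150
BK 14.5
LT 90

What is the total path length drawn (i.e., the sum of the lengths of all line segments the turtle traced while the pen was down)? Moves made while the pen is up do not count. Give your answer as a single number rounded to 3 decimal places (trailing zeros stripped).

Executing turtle program step by step:
Start: pos=(1,9), heading=180, pen down
RT 90: heading 180 -> 90
FD 10.7: (1,9) -> (1,19.7) [heading=90, draw]
PD: pen down
FD 5.4: (1,19.7) -> (1,25.1) [heading=90, draw]
LT 180: heading 90 -> 270
LT 110: heading 270 -> 20
RT 57: heading 20 -> 323
RT 150: heading 323 -> 173
BK 14.5: (1,25.1) -> (15.392,23.333) [heading=173, draw]
LT 90: heading 173 -> 263
Final: pos=(15.392,23.333), heading=263, 3 segment(s) drawn

Segment lengths:
  seg 1: (1,9) -> (1,19.7), length = 10.7
  seg 2: (1,19.7) -> (1,25.1), length = 5.4
  seg 3: (1,25.1) -> (15.392,23.333), length = 14.5
Total = 30.6

Answer: 30.6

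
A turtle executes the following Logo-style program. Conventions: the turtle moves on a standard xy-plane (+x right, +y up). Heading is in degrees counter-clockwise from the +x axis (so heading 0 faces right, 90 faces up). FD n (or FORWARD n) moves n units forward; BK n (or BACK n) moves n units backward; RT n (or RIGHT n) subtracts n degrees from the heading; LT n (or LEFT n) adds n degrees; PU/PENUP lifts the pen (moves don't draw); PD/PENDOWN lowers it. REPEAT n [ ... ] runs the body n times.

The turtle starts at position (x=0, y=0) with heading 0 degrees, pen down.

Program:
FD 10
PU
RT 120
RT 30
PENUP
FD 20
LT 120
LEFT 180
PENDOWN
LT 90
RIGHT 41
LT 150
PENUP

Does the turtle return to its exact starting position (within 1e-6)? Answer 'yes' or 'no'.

Executing turtle program step by step:
Start: pos=(0,0), heading=0, pen down
FD 10: (0,0) -> (10,0) [heading=0, draw]
PU: pen up
RT 120: heading 0 -> 240
RT 30: heading 240 -> 210
PU: pen up
FD 20: (10,0) -> (-7.321,-10) [heading=210, move]
LT 120: heading 210 -> 330
LT 180: heading 330 -> 150
PD: pen down
LT 90: heading 150 -> 240
RT 41: heading 240 -> 199
LT 150: heading 199 -> 349
PU: pen up
Final: pos=(-7.321,-10), heading=349, 1 segment(s) drawn

Start position: (0, 0)
Final position: (-7.321, -10)
Distance = 12.393; >= 1e-6 -> NOT closed

Answer: no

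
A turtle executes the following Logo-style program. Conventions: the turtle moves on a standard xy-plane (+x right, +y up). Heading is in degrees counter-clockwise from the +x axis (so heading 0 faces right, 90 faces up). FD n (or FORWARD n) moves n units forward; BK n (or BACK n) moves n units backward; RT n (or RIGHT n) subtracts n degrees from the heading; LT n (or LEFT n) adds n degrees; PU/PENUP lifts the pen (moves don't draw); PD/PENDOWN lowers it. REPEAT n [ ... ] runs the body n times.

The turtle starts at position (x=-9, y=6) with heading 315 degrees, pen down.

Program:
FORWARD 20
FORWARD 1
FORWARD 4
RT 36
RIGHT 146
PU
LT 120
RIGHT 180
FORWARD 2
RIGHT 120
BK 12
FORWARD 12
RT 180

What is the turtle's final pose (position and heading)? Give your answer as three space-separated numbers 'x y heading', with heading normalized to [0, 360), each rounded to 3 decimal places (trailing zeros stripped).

Answer: 9.262 -9.765 133

Derivation:
Executing turtle program step by step:
Start: pos=(-9,6), heading=315, pen down
FD 20: (-9,6) -> (5.142,-8.142) [heading=315, draw]
FD 1: (5.142,-8.142) -> (5.849,-8.849) [heading=315, draw]
FD 4: (5.849,-8.849) -> (8.678,-11.678) [heading=315, draw]
RT 36: heading 315 -> 279
RT 146: heading 279 -> 133
PU: pen up
LT 120: heading 133 -> 253
RT 180: heading 253 -> 73
FD 2: (8.678,-11.678) -> (9.262,-9.765) [heading=73, move]
RT 120: heading 73 -> 313
BK 12: (9.262,-9.765) -> (1.078,-0.989) [heading=313, move]
FD 12: (1.078,-0.989) -> (9.262,-9.765) [heading=313, move]
RT 180: heading 313 -> 133
Final: pos=(9.262,-9.765), heading=133, 3 segment(s) drawn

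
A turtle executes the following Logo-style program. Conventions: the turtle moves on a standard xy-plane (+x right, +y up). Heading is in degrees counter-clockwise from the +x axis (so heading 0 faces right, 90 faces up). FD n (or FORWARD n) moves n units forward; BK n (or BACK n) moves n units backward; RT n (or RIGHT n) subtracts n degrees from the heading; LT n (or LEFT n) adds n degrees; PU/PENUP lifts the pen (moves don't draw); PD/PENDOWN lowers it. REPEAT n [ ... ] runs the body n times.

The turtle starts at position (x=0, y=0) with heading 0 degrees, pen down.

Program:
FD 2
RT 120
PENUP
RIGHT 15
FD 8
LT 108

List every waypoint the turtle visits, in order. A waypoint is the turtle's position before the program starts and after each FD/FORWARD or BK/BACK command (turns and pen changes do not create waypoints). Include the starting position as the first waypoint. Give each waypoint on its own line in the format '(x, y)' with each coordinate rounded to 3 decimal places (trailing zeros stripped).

Executing turtle program step by step:
Start: pos=(0,0), heading=0, pen down
FD 2: (0,0) -> (2,0) [heading=0, draw]
RT 120: heading 0 -> 240
PU: pen up
RT 15: heading 240 -> 225
FD 8: (2,0) -> (-3.657,-5.657) [heading=225, move]
LT 108: heading 225 -> 333
Final: pos=(-3.657,-5.657), heading=333, 1 segment(s) drawn
Waypoints (3 total):
(0, 0)
(2, 0)
(-3.657, -5.657)

Answer: (0, 0)
(2, 0)
(-3.657, -5.657)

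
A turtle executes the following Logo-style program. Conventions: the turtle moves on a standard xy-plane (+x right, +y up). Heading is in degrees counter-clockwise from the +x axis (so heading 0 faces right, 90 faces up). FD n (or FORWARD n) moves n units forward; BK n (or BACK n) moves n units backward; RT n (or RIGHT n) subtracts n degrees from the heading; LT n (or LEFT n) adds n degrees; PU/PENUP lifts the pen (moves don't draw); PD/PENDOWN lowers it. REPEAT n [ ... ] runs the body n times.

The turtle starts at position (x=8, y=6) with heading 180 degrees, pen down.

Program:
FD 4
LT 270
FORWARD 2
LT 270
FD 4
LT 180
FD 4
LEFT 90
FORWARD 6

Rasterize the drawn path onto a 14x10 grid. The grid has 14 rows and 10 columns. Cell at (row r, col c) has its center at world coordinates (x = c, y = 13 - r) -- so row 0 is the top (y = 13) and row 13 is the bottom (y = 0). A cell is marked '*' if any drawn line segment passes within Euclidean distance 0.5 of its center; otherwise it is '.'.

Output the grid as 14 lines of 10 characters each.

Answer: ..........
..........
..........
..........
..........
....*****.
....*.....
....*****.
....*.....
....*.....
....*.....
....*.....
..........
..........

Derivation:
Segment 0: (8,6) -> (4,6)
Segment 1: (4,6) -> (4,8)
Segment 2: (4,8) -> (8,8)
Segment 3: (8,8) -> (4,8)
Segment 4: (4,8) -> (4,2)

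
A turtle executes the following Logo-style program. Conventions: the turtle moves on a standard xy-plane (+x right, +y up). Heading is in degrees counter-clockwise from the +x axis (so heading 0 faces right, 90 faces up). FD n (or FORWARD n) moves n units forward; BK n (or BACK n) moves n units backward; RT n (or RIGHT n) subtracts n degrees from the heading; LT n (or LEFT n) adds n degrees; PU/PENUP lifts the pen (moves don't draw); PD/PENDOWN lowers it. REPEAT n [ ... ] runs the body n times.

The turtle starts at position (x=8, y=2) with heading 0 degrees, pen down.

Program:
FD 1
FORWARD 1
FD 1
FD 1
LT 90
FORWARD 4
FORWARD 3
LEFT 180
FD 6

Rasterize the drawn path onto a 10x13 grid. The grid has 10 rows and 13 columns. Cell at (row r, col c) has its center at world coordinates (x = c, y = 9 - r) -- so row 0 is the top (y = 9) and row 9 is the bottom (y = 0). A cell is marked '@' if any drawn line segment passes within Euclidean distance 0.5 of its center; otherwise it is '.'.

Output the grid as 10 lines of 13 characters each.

Segment 0: (8,2) -> (9,2)
Segment 1: (9,2) -> (10,2)
Segment 2: (10,2) -> (11,2)
Segment 3: (11,2) -> (12,2)
Segment 4: (12,2) -> (12,6)
Segment 5: (12,6) -> (12,9)
Segment 6: (12,9) -> (12,3)

Answer: ............@
............@
............@
............@
............@
............@
............@
........@@@@@
.............
.............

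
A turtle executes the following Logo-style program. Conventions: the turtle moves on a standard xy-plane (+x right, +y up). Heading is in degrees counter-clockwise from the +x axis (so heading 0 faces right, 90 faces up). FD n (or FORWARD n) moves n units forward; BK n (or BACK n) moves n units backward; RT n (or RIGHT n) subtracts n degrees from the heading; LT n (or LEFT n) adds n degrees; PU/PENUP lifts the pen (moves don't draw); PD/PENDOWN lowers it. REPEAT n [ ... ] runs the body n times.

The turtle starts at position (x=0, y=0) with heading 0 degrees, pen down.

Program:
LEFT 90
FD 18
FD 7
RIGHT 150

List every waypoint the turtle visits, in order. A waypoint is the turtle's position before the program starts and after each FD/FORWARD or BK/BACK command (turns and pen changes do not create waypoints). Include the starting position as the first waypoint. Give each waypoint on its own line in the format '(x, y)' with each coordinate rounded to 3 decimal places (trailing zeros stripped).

Answer: (0, 0)
(0, 18)
(0, 25)

Derivation:
Executing turtle program step by step:
Start: pos=(0,0), heading=0, pen down
LT 90: heading 0 -> 90
FD 18: (0,0) -> (0,18) [heading=90, draw]
FD 7: (0,18) -> (0,25) [heading=90, draw]
RT 150: heading 90 -> 300
Final: pos=(0,25), heading=300, 2 segment(s) drawn
Waypoints (3 total):
(0, 0)
(0, 18)
(0, 25)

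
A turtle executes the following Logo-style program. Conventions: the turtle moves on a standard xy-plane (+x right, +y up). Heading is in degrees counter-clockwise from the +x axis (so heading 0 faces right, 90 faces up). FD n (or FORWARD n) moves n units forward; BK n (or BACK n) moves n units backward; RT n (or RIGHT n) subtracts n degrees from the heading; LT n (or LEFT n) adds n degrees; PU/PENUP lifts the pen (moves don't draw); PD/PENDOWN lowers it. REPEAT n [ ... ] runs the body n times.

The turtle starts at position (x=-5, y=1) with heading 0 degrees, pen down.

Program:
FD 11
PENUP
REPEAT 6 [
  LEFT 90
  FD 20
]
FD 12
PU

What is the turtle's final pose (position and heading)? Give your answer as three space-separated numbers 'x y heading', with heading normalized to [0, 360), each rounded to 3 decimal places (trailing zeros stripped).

Answer: -26 21 180

Derivation:
Executing turtle program step by step:
Start: pos=(-5,1), heading=0, pen down
FD 11: (-5,1) -> (6,1) [heading=0, draw]
PU: pen up
REPEAT 6 [
  -- iteration 1/6 --
  LT 90: heading 0 -> 90
  FD 20: (6,1) -> (6,21) [heading=90, move]
  -- iteration 2/6 --
  LT 90: heading 90 -> 180
  FD 20: (6,21) -> (-14,21) [heading=180, move]
  -- iteration 3/6 --
  LT 90: heading 180 -> 270
  FD 20: (-14,21) -> (-14,1) [heading=270, move]
  -- iteration 4/6 --
  LT 90: heading 270 -> 0
  FD 20: (-14,1) -> (6,1) [heading=0, move]
  -- iteration 5/6 --
  LT 90: heading 0 -> 90
  FD 20: (6,1) -> (6,21) [heading=90, move]
  -- iteration 6/6 --
  LT 90: heading 90 -> 180
  FD 20: (6,21) -> (-14,21) [heading=180, move]
]
FD 12: (-14,21) -> (-26,21) [heading=180, move]
PU: pen up
Final: pos=(-26,21), heading=180, 1 segment(s) drawn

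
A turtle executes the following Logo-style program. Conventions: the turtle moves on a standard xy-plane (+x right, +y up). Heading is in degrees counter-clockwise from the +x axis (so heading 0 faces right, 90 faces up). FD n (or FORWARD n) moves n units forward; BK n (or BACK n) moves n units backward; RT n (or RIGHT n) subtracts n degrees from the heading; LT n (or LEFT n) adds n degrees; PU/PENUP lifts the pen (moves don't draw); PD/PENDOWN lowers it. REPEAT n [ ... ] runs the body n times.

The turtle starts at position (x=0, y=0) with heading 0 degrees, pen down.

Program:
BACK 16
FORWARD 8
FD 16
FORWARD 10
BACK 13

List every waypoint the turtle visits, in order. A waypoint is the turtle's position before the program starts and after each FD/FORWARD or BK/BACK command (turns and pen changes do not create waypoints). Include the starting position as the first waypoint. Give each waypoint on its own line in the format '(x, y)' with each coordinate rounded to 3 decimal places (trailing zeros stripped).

Answer: (0, 0)
(-16, 0)
(-8, 0)
(8, 0)
(18, 0)
(5, 0)

Derivation:
Executing turtle program step by step:
Start: pos=(0,0), heading=0, pen down
BK 16: (0,0) -> (-16,0) [heading=0, draw]
FD 8: (-16,0) -> (-8,0) [heading=0, draw]
FD 16: (-8,0) -> (8,0) [heading=0, draw]
FD 10: (8,0) -> (18,0) [heading=0, draw]
BK 13: (18,0) -> (5,0) [heading=0, draw]
Final: pos=(5,0), heading=0, 5 segment(s) drawn
Waypoints (6 total):
(0, 0)
(-16, 0)
(-8, 0)
(8, 0)
(18, 0)
(5, 0)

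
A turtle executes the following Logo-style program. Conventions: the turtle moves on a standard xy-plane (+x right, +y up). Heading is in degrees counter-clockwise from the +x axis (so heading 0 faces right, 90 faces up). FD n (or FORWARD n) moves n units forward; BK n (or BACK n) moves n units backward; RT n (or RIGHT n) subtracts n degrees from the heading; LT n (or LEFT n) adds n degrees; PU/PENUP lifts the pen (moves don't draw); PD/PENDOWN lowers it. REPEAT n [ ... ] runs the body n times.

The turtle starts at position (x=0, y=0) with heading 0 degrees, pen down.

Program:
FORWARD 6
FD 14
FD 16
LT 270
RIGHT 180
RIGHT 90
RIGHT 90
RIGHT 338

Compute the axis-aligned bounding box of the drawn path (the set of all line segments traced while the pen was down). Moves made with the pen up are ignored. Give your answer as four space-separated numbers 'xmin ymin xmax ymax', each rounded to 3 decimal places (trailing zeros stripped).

Answer: 0 0 36 0

Derivation:
Executing turtle program step by step:
Start: pos=(0,0), heading=0, pen down
FD 6: (0,0) -> (6,0) [heading=0, draw]
FD 14: (6,0) -> (20,0) [heading=0, draw]
FD 16: (20,0) -> (36,0) [heading=0, draw]
LT 270: heading 0 -> 270
RT 180: heading 270 -> 90
RT 90: heading 90 -> 0
RT 90: heading 0 -> 270
RT 338: heading 270 -> 292
Final: pos=(36,0), heading=292, 3 segment(s) drawn

Segment endpoints: x in {0, 6, 20, 36}, y in {0}
xmin=0, ymin=0, xmax=36, ymax=0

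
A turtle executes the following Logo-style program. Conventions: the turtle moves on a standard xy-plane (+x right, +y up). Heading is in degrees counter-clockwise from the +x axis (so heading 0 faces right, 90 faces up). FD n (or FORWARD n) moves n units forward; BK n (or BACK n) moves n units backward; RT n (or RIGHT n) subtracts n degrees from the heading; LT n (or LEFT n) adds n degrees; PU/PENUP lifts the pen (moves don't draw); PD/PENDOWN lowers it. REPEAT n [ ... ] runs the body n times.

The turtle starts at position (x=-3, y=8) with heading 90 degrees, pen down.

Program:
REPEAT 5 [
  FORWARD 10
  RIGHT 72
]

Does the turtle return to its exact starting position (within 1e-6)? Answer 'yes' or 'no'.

Answer: yes

Derivation:
Executing turtle program step by step:
Start: pos=(-3,8), heading=90, pen down
REPEAT 5 [
  -- iteration 1/5 --
  FD 10: (-3,8) -> (-3,18) [heading=90, draw]
  RT 72: heading 90 -> 18
  -- iteration 2/5 --
  FD 10: (-3,18) -> (6.511,21.09) [heading=18, draw]
  RT 72: heading 18 -> 306
  -- iteration 3/5 --
  FD 10: (6.511,21.09) -> (12.388,13) [heading=306, draw]
  RT 72: heading 306 -> 234
  -- iteration 4/5 --
  FD 10: (12.388,13) -> (6.511,4.91) [heading=234, draw]
  RT 72: heading 234 -> 162
  -- iteration 5/5 --
  FD 10: (6.511,4.91) -> (-3,8) [heading=162, draw]
  RT 72: heading 162 -> 90
]
Final: pos=(-3,8), heading=90, 5 segment(s) drawn

Start position: (-3, 8)
Final position: (-3, 8)
Distance = 0; < 1e-6 -> CLOSED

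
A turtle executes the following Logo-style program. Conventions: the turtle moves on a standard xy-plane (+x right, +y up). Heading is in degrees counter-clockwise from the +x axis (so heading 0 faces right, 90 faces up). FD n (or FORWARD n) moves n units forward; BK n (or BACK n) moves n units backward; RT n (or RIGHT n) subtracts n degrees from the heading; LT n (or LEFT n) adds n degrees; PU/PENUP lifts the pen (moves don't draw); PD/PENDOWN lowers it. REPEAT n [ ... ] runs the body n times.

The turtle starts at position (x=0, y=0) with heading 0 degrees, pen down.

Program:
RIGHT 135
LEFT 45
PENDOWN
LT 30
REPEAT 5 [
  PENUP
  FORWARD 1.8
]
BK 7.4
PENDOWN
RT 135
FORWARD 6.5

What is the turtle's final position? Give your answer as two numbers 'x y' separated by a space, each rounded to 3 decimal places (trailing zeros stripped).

Executing turtle program step by step:
Start: pos=(0,0), heading=0, pen down
RT 135: heading 0 -> 225
LT 45: heading 225 -> 270
PD: pen down
LT 30: heading 270 -> 300
REPEAT 5 [
  -- iteration 1/5 --
  PU: pen up
  FD 1.8: (0,0) -> (0.9,-1.559) [heading=300, move]
  -- iteration 2/5 --
  PU: pen up
  FD 1.8: (0.9,-1.559) -> (1.8,-3.118) [heading=300, move]
  -- iteration 3/5 --
  PU: pen up
  FD 1.8: (1.8,-3.118) -> (2.7,-4.677) [heading=300, move]
  -- iteration 4/5 --
  PU: pen up
  FD 1.8: (2.7,-4.677) -> (3.6,-6.235) [heading=300, move]
  -- iteration 5/5 --
  PU: pen up
  FD 1.8: (3.6,-6.235) -> (4.5,-7.794) [heading=300, move]
]
BK 7.4: (4.5,-7.794) -> (0.8,-1.386) [heading=300, move]
PD: pen down
RT 135: heading 300 -> 165
FD 6.5: (0.8,-1.386) -> (-5.479,0.297) [heading=165, draw]
Final: pos=(-5.479,0.297), heading=165, 1 segment(s) drawn

Answer: -5.479 0.297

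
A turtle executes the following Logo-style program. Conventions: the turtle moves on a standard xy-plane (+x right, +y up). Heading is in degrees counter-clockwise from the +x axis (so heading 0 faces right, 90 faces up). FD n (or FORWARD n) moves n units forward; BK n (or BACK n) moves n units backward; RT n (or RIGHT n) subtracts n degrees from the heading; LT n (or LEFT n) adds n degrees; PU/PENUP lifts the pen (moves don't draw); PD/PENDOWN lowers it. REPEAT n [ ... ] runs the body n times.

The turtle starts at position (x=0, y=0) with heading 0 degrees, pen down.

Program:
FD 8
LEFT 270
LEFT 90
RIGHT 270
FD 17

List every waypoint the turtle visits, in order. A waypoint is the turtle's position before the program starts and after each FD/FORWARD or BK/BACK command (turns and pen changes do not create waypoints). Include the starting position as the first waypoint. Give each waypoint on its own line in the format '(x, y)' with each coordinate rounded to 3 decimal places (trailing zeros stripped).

Answer: (0, 0)
(8, 0)
(8, 17)

Derivation:
Executing turtle program step by step:
Start: pos=(0,0), heading=0, pen down
FD 8: (0,0) -> (8,0) [heading=0, draw]
LT 270: heading 0 -> 270
LT 90: heading 270 -> 0
RT 270: heading 0 -> 90
FD 17: (8,0) -> (8,17) [heading=90, draw]
Final: pos=(8,17), heading=90, 2 segment(s) drawn
Waypoints (3 total):
(0, 0)
(8, 0)
(8, 17)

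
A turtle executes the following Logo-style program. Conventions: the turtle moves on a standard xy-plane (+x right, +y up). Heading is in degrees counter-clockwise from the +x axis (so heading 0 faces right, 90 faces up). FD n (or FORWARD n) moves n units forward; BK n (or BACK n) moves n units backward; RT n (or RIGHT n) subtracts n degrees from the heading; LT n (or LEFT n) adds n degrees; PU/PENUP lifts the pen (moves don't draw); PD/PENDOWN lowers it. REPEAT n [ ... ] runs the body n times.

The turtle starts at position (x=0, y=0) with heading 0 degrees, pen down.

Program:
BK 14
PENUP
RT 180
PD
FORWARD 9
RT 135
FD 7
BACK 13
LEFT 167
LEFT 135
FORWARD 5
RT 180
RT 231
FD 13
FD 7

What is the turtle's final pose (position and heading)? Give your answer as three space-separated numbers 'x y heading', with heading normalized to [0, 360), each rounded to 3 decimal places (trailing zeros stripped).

Executing turtle program step by step:
Start: pos=(0,0), heading=0, pen down
BK 14: (0,0) -> (-14,0) [heading=0, draw]
PU: pen up
RT 180: heading 0 -> 180
PD: pen down
FD 9: (-14,0) -> (-23,0) [heading=180, draw]
RT 135: heading 180 -> 45
FD 7: (-23,0) -> (-18.05,4.95) [heading=45, draw]
BK 13: (-18.05,4.95) -> (-27.243,-4.243) [heading=45, draw]
LT 167: heading 45 -> 212
LT 135: heading 212 -> 347
FD 5: (-27.243,-4.243) -> (-22.371,-5.367) [heading=347, draw]
RT 180: heading 347 -> 167
RT 231: heading 167 -> 296
FD 13: (-22.371,-5.367) -> (-16.672,-17.052) [heading=296, draw]
FD 7: (-16.672,-17.052) -> (-13.603,-23.343) [heading=296, draw]
Final: pos=(-13.603,-23.343), heading=296, 7 segment(s) drawn

Answer: -13.603 -23.343 296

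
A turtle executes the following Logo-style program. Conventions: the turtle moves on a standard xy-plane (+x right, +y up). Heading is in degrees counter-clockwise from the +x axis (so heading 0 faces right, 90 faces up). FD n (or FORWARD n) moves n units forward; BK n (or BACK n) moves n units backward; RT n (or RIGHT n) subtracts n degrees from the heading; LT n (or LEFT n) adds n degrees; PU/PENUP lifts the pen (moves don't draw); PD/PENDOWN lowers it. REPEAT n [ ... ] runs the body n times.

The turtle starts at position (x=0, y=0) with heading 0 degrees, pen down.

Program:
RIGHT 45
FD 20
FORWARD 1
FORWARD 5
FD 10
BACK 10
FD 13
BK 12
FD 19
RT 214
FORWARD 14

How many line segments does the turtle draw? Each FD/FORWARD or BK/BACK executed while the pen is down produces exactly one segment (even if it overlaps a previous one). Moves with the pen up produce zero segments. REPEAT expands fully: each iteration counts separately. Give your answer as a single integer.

Executing turtle program step by step:
Start: pos=(0,0), heading=0, pen down
RT 45: heading 0 -> 315
FD 20: (0,0) -> (14.142,-14.142) [heading=315, draw]
FD 1: (14.142,-14.142) -> (14.849,-14.849) [heading=315, draw]
FD 5: (14.849,-14.849) -> (18.385,-18.385) [heading=315, draw]
FD 10: (18.385,-18.385) -> (25.456,-25.456) [heading=315, draw]
BK 10: (25.456,-25.456) -> (18.385,-18.385) [heading=315, draw]
FD 13: (18.385,-18.385) -> (27.577,-27.577) [heading=315, draw]
BK 12: (27.577,-27.577) -> (19.092,-19.092) [heading=315, draw]
FD 19: (19.092,-19.092) -> (32.527,-32.527) [heading=315, draw]
RT 214: heading 315 -> 101
FD 14: (32.527,-32.527) -> (29.856,-18.784) [heading=101, draw]
Final: pos=(29.856,-18.784), heading=101, 9 segment(s) drawn
Segments drawn: 9

Answer: 9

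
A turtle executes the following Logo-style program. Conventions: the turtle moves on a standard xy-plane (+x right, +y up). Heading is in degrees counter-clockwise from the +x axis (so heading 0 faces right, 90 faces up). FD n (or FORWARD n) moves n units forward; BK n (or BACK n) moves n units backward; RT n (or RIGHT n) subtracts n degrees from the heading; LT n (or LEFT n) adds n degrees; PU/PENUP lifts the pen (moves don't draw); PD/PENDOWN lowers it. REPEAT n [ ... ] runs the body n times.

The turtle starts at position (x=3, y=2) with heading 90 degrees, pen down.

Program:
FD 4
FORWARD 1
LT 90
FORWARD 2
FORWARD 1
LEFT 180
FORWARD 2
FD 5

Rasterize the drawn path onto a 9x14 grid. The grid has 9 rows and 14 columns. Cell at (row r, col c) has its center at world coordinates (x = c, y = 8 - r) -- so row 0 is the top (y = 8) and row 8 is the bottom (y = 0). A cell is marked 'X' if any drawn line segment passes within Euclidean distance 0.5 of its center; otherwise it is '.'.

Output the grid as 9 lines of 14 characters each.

Segment 0: (3,2) -> (3,6)
Segment 1: (3,6) -> (3,7)
Segment 2: (3,7) -> (1,7)
Segment 3: (1,7) -> (0,7)
Segment 4: (0,7) -> (2,7)
Segment 5: (2,7) -> (7,7)

Answer: ..............
XXXXXXXX......
...X..........
...X..........
...X..........
...X..........
...X..........
..............
..............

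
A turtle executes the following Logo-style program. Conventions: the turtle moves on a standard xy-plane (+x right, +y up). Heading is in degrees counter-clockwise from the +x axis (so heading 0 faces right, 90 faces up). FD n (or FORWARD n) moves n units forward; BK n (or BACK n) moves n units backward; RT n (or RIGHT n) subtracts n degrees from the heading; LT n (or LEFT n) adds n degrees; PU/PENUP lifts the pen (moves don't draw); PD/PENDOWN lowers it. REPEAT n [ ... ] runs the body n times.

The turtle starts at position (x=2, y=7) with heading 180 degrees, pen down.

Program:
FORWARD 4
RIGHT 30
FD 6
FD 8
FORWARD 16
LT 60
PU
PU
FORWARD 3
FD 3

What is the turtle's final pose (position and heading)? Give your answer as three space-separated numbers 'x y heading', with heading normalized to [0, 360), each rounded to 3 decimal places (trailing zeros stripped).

Executing turtle program step by step:
Start: pos=(2,7), heading=180, pen down
FD 4: (2,7) -> (-2,7) [heading=180, draw]
RT 30: heading 180 -> 150
FD 6: (-2,7) -> (-7.196,10) [heading=150, draw]
FD 8: (-7.196,10) -> (-14.124,14) [heading=150, draw]
FD 16: (-14.124,14) -> (-27.981,22) [heading=150, draw]
LT 60: heading 150 -> 210
PU: pen up
PU: pen up
FD 3: (-27.981,22) -> (-30.579,20.5) [heading=210, move]
FD 3: (-30.579,20.5) -> (-33.177,19) [heading=210, move]
Final: pos=(-33.177,19), heading=210, 4 segment(s) drawn

Answer: -33.177 19 210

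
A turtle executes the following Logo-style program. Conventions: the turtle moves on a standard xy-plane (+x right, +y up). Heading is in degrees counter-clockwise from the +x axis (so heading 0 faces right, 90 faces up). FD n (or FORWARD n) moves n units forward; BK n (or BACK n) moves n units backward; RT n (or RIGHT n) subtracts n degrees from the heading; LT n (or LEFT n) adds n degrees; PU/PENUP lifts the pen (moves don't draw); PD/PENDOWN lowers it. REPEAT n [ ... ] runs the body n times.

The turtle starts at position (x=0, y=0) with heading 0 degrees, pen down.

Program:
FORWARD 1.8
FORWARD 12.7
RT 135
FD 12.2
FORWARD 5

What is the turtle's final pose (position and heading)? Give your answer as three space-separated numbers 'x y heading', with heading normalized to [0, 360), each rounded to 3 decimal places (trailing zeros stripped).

Executing turtle program step by step:
Start: pos=(0,0), heading=0, pen down
FD 1.8: (0,0) -> (1.8,0) [heading=0, draw]
FD 12.7: (1.8,0) -> (14.5,0) [heading=0, draw]
RT 135: heading 0 -> 225
FD 12.2: (14.5,0) -> (5.873,-8.627) [heading=225, draw]
FD 5: (5.873,-8.627) -> (2.338,-12.162) [heading=225, draw]
Final: pos=(2.338,-12.162), heading=225, 4 segment(s) drawn

Answer: 2.338 -12.162 225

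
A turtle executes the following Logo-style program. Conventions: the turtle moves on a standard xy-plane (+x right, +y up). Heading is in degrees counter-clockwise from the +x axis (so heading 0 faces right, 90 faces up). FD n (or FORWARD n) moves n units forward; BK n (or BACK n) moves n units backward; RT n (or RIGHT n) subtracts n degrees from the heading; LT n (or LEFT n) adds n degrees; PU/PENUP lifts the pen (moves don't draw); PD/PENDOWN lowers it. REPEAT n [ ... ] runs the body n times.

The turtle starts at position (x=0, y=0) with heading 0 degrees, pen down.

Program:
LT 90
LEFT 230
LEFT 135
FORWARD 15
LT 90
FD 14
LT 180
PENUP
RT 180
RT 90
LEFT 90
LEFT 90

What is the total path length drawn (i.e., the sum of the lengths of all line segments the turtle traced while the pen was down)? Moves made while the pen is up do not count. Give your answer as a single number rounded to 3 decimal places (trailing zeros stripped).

Executing turtle program step by step:
Start: pos=(0,0), heading=0, pen down
LT 90: heading 0 -> 90
LT 230: heading 90 -> 320
LT 135: heading 320 -> 95
FD 15: (0,0) -> (-1.307,14.943) [heading=95, draw]
LT 90: heading 95 -> 185
FD 14: (-1.307,14.943) -> (-15.254,13.723) [heading=185, draw]
LT 180: heading 185 -> 5
PU: pen up
RT 180: heading 5 -> 185
RT 90: heading 185 -> 95
LT 90: heading 95 -> 185
LT 90: heading 185 -> 275
Final: pos=(-15.254,13.723), heading=275, 2 segment(s) drawn

Segment lengths:
  seg 1: (0,0) -> (-1.307,14.943), length = 15
  seg 2: (-1.307,14.943) -> (-15.254,13.723), length = 14
Total = 29

Answer: 29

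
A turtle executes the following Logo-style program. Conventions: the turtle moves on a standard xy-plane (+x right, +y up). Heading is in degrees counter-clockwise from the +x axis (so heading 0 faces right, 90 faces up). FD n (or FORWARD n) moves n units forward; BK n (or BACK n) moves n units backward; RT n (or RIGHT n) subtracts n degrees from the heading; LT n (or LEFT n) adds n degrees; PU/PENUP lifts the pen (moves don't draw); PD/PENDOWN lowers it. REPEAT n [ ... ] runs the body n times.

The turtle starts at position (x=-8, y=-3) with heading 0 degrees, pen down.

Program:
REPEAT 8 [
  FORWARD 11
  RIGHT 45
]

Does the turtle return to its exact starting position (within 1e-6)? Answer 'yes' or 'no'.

Executing turtle program step by step:
Start: pos=(-8,-3), heading=0, pen down
REPEAT 8 [
  -- iteration 1/8 --
  FD 11: (-8,-3) -> (3,-3) [heading=0, draw]
  RT 45: heading 0 -> 315
  -- iteration 2/8 --
  FD 11: (3,-3) -> (10.778,-10.778) [heading=315, draw]
  RT 45: heading 315 -> 270
  -- iteration 3/8 --
  FD 11: (10.778,-10.778) -> (10.778,-21.778) [heading=270, draw]
  RT 45: heading 270 -> 225
  -- iteration 4/8 --
  FD 11: (10.778,-21.778) -> (3,-29.556) [heading=225, draw]
  RT 45: heading 225 -> 180
  -- iteration 5/8 --
  FD 11: (3,-29.556) -> (-8,-29.556) [heading=180, draw]
  RT 45: heading 180 -> 135
  -- iteration 6/8 --
  FD 11: (-8,-29.556) -> (-15.778,-21.778) [heading=135, draw]
  RT 45: heading 135 -> 90
  -- iteration 7/8 --
  FD 11: (-15.778,-21.778) -> (-15.778,-10.778) [heading=90, draw]
  RT 45: heading 90 -> 45
  -- iteration 8/8 --
  FD 11: (-15.778,-10.778) -> (-8,-3) [heading=45, draw]
  RT 45: heading 45 -> 0
]
Final: pos=(-8,-3), heading=0, 8 segment(s) drawn

Start position: (-8, -3)
Final position: (-8, -3)
Distance = 0; < 1e-6 -> CLOSED

Answer: yes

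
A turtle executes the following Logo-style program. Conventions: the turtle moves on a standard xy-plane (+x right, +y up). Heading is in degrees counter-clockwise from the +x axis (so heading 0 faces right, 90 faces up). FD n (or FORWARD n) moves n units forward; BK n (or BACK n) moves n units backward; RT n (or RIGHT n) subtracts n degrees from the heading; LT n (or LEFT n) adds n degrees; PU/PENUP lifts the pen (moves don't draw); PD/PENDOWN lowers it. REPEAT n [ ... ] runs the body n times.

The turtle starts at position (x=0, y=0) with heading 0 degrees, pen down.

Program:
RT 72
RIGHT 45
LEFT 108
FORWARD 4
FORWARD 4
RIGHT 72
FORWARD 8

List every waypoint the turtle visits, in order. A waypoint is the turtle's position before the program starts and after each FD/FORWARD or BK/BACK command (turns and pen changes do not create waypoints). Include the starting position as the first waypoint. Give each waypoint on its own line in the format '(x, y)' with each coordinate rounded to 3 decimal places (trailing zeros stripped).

Answer: (0, 0)
(3.951, -0.626)
(7.902, -1.251)
(9.153, -9.153)

Derivation:
Executing turtle program step by step:
Start: pos=(0,0), heading=0, pen down
RT 72: heading 0 -> 288
RT 45: heading 288 -> 243
LT 108: heading 243 -> 351
FD 4: (0,0) -> (3.951,-0.626) [heading=351, draw]
FD 4: (3.951,-0.626) -> (7.902,-1.251) [heading=351, draw]
RT 72: heading 351 -> 279
FD 8: (7.902,-1.251) -> (9.153,-9.153) [heading=279, draw]
Final: pos=(9.153,-9.153), heading=279, 3 segment(s) drawn
Waypoints (4 total):
(0, 0)
(3.951, -0.626)
(7.902, -1.251)
(9.153, -9.153)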